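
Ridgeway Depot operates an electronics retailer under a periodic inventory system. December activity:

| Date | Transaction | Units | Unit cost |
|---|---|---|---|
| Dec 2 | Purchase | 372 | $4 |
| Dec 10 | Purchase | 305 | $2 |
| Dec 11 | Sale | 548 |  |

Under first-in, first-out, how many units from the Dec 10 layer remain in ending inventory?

Dec 11, 548 sold [FIFO — oldest first]: 372 @ $4 + 176 @ $2 = $1,840
Ending inventory: 129 @ $2 = $258

129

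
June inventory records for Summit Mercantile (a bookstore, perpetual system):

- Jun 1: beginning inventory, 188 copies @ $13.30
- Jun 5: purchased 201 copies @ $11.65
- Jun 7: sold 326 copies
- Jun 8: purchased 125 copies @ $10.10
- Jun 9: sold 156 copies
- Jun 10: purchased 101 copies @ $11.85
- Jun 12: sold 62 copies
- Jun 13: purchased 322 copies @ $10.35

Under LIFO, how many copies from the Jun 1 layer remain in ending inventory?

Jun 7, 326 sold [LIFO — newest first]: 201 @ $11.65 + 125 @ $13.30 = $4,004.15
Jun 9, 156 sold [LIFO — newest first]: 125 @ $10.10 + 31 @ $13.30 = $1,674.80
Jun 12, 62 sold [LIFO — newest first]: 62 @ $11.85 = $734.70
Total COGS = $4,004.15 + $1,674.80 + $734.70 = $6,413.65
Ending inventory: 32 @ $13.30 + 39 @ $11.85 + 322 @ $10.35 = $4,220.45
Check: goods available $10,634.10 = COGS $6,413.65 + ending $4,220.45

32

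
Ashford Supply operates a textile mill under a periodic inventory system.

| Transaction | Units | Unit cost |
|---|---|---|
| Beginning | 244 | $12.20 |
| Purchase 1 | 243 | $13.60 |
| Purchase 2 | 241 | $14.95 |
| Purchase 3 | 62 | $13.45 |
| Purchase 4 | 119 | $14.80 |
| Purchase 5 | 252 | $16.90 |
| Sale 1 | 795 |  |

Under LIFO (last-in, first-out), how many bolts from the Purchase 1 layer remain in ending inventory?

Sale 1 (795) [LIFO — newest first]: 252 @ $16.90 + 119 @ $14.80 + 62 @ $13.45 + 241 @ $14.95 + 121 @ $13.60 = $12,102.45
Ending inventory: 244 @ $12.20 + 122 @ $13.60 = $4,636.00

122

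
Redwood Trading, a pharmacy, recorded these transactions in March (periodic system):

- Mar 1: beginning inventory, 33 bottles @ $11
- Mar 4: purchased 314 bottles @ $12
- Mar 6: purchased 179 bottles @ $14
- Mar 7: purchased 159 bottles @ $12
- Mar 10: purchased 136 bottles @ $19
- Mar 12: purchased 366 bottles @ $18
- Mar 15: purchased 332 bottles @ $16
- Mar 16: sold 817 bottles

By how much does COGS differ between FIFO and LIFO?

FIFO COGS: 33 @ $11 + 314 @ $12 + 179 @ $14 + 159 @ $12 + 132 @ $19 = $11,053
LIFO COGS: 332 @ $16 + 366 @ $18 + 119 @ $19 = $14,161
Difference = |$11,053 − $14,161| = $3,108

$3,108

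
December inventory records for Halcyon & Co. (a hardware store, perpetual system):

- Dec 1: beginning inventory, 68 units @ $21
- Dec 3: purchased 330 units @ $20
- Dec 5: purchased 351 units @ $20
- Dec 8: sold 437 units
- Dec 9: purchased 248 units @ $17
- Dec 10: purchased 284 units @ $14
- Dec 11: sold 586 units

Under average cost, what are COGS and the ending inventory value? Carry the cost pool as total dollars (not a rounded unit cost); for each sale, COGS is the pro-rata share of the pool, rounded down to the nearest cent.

COGS = $18,819.66; ending inventory = $4,420.34

After Dec 1: 68 on hand, pool $1,428.00 (≈ $21.0000 each)
After Dec 3: 398 on hand, pool $8,028.00 (≈ $20.1709 each)
After Dec 5: 749 on hand, pool $15,048.00 (≈ $20.0908 each)
Dec 8, sell 437: 437/749 × $15,048.00 → $8,779.67
After Dec 9: 560 on hand, pool $10,484.33 (≈ $18.7220 each)
After Dec 10: 844 on hand, pool $14,460.33 (≈ $17.1331 each)
Dec 11, sell 586: 586/844 × $14,460.33 → $10,039.99
Total COGS = $8,779.67 + $10,039.99 = $18,819.66
Ending inventory (cost pool remaining) = $4,420.34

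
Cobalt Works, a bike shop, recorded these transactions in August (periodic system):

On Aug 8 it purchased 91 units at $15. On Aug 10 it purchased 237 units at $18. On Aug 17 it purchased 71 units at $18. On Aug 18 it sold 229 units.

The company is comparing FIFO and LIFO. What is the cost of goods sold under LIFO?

COGS = $4,122

FIFO COGS: 91 @ $15 + 138 @ $18 = $3,849
LIFO COGS: 71 @ $18 + 158 @ $18 = $4,122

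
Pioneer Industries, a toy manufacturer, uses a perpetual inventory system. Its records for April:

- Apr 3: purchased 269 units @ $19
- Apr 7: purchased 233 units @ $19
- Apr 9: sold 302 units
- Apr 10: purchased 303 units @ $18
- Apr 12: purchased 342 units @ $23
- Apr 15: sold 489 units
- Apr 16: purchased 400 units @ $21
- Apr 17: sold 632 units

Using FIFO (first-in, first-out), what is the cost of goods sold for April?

Apr 9, 302 sold [FIFO — oldest first]: 269 @ $19 + 33 @ $19 = $5,738
Apr 15, 489 sold [FIFO — oldest first]: 200 @ $19 + 289 @ $18 = $9,002
Apr 17, 632 sold [FIFO — oldest first]: 14 @ $18 + 342 @ $23 + 276 @ $21 = $13,914
Total COGS = $5,738 + $9,002 + $13,914 = $28,654
Ending inventory: 124 @ $21 = $2,604
Check: goods available $31,258 = COGS $28,654 + ending $2,604

COGS = $28,654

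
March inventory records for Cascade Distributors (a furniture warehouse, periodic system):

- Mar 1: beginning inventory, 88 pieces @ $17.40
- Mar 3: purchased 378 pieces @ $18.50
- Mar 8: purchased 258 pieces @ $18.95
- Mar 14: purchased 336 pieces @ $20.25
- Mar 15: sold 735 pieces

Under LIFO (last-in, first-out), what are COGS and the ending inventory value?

COGS = $14,301.60; ending inventory = $5,915.70

Mar 15, 735 sold [LIFO — newest first]: 336 @ $20.25 + 258 @ $18.95 + 141 @ $18.50 = $14,301.60
Ending inventory: 88 @ $17.40 + 237 @ $18.50 = $5,915.70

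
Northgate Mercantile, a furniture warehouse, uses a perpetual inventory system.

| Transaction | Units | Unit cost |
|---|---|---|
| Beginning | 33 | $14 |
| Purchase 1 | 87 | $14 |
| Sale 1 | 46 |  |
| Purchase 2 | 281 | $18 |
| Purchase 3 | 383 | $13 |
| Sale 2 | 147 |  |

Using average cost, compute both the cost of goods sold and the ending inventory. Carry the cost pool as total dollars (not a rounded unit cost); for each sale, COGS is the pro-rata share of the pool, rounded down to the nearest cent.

COGS = $2,849.59; ending inventory = $8,867.41

After Beginning: 33 on hand, pool $462.00 (≈ $14.0000 each)
After Purchase 1: 120 on hand, pool $1,680.00 (≈ $14.0000 each)
Sale 1, sell 46: 46/120 × $1,680.00 → $644.00
After Purchase 2: 355 on hand, pool $6,094.00 (≈ $17.1662 each)
After Purchase 3: 738 on hand, pool $11,073.00 (≈ $15.0041 each)
Sale 2, sell 147: 147/738 × $11,073.00 → $2,205.59
Total COGS = $644.00 + $2,205.59 = $2,849.59
Ending inventory (cost pool remaining) = $8,867.41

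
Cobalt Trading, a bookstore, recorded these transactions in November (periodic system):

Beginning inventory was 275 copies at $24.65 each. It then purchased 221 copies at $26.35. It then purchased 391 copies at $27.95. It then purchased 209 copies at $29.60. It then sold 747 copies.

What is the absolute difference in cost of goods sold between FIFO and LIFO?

$1,370.75

FIFO COGS: 275 @ $24.65 + 221 @ $26.35 + 251 @ $27.95 = $19,617.55
LIFO COGS: 209 @ $29.60 + 391 @ $27.95 + 147 @ $26.35 = $20,988.30
Difference = |$19,617.55 − $20,988.30| = $1,370.75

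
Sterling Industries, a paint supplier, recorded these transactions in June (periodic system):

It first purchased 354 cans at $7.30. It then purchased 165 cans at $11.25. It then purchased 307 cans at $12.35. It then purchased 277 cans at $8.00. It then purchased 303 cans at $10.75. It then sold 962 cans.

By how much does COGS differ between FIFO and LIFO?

FIFO COGS: 354 @ $7.30 + 165 @ $11.25 + 307 @ $12.35 + 136 @ $8.00 = $9,319.90
LIFO COGS: 303 @ $10.75 + 277 @ $8.00 + 307 @ $12.35 + 75 @ $11.25 = $10,108.45
Difference = |$9,319.90 − $10,108.45| = $788.55

$788.55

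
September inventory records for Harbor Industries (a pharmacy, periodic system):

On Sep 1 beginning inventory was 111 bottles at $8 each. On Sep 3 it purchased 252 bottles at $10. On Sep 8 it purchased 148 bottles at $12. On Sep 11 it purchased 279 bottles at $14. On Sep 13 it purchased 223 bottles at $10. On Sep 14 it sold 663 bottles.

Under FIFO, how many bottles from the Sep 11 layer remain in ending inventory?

127

Sep 14, 663 sold [FIFO — oldest first]: 111 @ $8 + 252 @ $10 + 148 @ $12 + 152 @ $14 = $7,312
Ending inventory: 127 @ $14 + 223 @ $10 = $4,008
Check: goods available $11,320 = COGS $7,312 + ending $4,008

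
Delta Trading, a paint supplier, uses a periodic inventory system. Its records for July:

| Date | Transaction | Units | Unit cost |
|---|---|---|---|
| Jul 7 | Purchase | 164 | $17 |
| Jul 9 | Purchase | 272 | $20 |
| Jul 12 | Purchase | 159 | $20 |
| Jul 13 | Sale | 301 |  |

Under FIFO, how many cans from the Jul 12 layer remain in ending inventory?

159

Jul 13, 301 sold [FIFO — oldest first]: 164 @ $17 + 137 @ $20 = $5,528
Ending inventory: 135 @ $20 + 159 @ $20 = $5,880
Check: goods available $11,408 = COGS $5,528 + ending $5,880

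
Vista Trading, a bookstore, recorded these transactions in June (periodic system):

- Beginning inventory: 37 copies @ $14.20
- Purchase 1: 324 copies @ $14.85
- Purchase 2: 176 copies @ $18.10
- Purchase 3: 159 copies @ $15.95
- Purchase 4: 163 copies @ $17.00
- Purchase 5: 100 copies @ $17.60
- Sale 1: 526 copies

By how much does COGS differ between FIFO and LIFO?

FIFO COGS: 37 @ $14.20 + 324 @ $14.85 + 165 @ $18.10 = $8,323.30
LIFO COGS: 100 @ $17.60 + 163 @ $17.00 + 159 @ $15.95 + 104 @ $18.10 = $8,949.45
Difference = |$8,323.30 − $8,949.45| = $626.15

$626.15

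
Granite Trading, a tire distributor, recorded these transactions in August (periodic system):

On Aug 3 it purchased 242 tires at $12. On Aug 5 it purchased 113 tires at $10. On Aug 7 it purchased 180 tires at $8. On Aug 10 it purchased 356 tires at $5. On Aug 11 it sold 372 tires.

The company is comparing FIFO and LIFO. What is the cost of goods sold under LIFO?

COGS = $1,908

FIFO COGS: 242 @ $12 + 113 @ $10 + 17 @ $8 = $4,170
LIFO COGS: 356 @ $5 + 16 @ $8 = $1,908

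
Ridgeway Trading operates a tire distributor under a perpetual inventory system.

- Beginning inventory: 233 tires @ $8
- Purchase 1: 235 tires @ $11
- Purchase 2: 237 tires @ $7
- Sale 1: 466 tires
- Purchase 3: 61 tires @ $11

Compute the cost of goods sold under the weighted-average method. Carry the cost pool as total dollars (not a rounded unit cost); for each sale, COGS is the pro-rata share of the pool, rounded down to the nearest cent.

After Beginning: 233 on hand, pool $1,864.00 (≈ $8.0000 each)
After Purchase 1: 468 on hand, pool $4,449.00 (≈ $9.5064 each)
After Purchase 2: 705 on hand, pool $6,108.00 (≈ $8.6638 each)
Sale 1, sell 466: 466/705 × $6,108.00 → $4,037.34
After Purchase 3: 300 on hand, pool $2,741.66 (≈ $9.1389 each)
Ending inventory (cost pool remaining) = $2,741.66
Check: goods available $6,779.00 = COGS $4,037.34 + ending $2,741.66

COGS = $4,037.34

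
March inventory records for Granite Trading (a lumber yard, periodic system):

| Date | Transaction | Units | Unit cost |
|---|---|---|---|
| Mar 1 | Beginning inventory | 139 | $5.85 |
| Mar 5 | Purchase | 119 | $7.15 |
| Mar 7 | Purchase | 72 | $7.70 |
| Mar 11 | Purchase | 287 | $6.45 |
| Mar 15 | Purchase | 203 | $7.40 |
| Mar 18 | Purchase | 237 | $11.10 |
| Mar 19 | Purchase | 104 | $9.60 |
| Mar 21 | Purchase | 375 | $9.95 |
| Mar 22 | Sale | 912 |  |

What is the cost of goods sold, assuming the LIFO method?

Mar 22, 912 sold [LIFO — newest first]: 375 @ $9.95 + 104 @ $9.60 + 237 @ $11.10 + 196 @ $7.40 = $8,810.75
Ending inventory: 139 @ $5.85 + 119 @ $7.15 + 72 @ $7.70 + 287 @ $6.45 + 7 @ $7.40 = $4,121.35
Check: goods available $12,932.10 = COGS $8,810.75 + ending $4,121.35

COGS = $8,810.75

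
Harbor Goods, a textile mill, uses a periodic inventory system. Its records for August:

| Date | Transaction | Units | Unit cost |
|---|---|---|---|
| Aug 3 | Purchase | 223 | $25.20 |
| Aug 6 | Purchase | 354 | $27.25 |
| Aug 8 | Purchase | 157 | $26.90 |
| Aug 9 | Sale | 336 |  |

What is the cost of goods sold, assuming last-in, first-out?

Aug 9, 336 sold [LIFO — newest first]: 157 @ $26.90 + 179 @ $27.25 = $9,101.05
Ending inventory: 223 @ $25.20 + 175 @ $27.25 = $10,388.35

COGS = $9,101.05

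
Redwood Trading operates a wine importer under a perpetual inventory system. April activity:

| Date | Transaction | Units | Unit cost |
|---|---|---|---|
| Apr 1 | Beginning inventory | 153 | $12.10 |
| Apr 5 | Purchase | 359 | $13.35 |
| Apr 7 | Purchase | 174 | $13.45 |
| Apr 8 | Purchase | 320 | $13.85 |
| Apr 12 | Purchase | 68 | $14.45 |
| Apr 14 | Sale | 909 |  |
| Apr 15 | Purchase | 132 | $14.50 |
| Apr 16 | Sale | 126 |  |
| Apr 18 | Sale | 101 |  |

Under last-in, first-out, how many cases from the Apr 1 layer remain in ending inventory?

Apr 14, 909 sold [LIFO — newest first]: 68 @ $14.45 + 320 @ $13.85 + 174 @ $13.45 + 347 @ $13.35 = $12,387.35
Apr 16, 126 sold [LIFO — newest first]: 126 @ $14.50 = $1,827.00
Apr 18, 101 sold [LIFO — newest first]: 6 @ $14.50 + 12 @ $13.35 + 83 @ $12.10 = $1,251.50
Total COGS = $12,387.35 + $1,827.00 + $1,251.50 = $15,465.85
Ending inventory: 70 @ $12.10 = $847.00

70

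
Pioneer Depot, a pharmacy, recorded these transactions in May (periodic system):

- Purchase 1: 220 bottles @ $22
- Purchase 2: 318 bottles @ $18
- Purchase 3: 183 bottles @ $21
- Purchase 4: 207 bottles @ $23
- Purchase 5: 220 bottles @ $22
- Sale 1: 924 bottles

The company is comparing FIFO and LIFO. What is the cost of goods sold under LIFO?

FIFO COGS: 220 @ $22 + 318 @ $18 + 183 @ $21 + 203 @ $23 = $19,076
LIFO COGS: 220 @ $22 + 207 @ $23 + 183 @ $21 + 314 @ $18 = $19,096

COGS = $19,096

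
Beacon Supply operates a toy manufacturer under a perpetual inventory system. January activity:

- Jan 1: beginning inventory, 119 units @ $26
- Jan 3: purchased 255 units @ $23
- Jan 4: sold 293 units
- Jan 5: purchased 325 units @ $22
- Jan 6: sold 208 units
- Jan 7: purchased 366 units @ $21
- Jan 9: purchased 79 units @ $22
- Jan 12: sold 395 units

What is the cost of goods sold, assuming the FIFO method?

Jan 4, 293 sold [FIFO — oldest first]: 119 @ $26 + 174 @ $23 = $7,096
Jan 6, 208 sold [FIFO — oldest first]: 81 @ $23 + 127 @ $22 = $4,657
Jan 12, 395 sold [FIFO — oldest first]: 198 @ $22 + 197 @ $21 = $8,493
Total COGS = $7,096 + $4,657 + $8,493 = $20,246
Ending inventory: 169 @ $21 + 79 @ $22 = $5,287
Check: goods available $25,533 = COGS $20,246 + ending $5,287

COGS = $20,246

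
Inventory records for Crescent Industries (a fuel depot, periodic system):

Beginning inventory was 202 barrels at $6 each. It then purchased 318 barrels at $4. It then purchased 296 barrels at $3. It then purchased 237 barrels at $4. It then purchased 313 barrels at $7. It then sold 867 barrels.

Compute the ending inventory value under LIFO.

Sale 1 (867) [LIFO — newest first]: 313 @ $7 + 237 @ $4 + 296 @ $3 + 21 @ $4 = $4,111
Ending inventory: 202 @ $6 + 297 @ $4 = $2,400

Ending inventory = $2,400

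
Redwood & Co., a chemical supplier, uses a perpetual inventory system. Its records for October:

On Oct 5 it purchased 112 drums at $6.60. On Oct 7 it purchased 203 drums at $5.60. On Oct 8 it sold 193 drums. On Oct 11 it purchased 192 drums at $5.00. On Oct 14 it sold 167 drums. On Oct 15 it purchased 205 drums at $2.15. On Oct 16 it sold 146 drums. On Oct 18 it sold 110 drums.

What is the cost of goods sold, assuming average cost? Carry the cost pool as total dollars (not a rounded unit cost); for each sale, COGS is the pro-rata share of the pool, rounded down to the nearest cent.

COGS = $2,941.20

After Oct 5: 112 on hand, pool $739.20 (≈ $6.6000 each)
After Oct 7: 315 on hand, pool $1,876.00 (≈ $5.9556 each)
Oct 8, sell 193: 193/315 × $1,876.00 → $1,149.42
After Oct 11: 314 on hand, pool $1,686.58 (≈ $5.3713 each)
Oct 14, sell 167: 167/314 × $1,686.58 → $897.00
After Oct 15: 352 on hand, pool $1,230.33 (≈ $3.4953 each)
Oct 16, sell 146: 146/352 × $1,230.33 → $510.30
Oct 18, sell 110: 110/206 × $720.03 → $384.48
Total COGS = $1,149.42 + $897.00 + $510.30 + $384.48 = $2,941.20
Ending inventory (cost pool remaining) = $335.55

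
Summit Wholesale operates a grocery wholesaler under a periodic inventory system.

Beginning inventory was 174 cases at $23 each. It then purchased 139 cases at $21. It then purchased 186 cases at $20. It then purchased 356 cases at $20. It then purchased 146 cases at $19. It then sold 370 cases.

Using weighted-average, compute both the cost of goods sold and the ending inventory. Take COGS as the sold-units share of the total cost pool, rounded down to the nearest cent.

Sale 1, sell 370: 370/1001 × $20,535.00 → $7,590.35
Ending inventory (cost pool remaining) = $12,944.65

COGS = $7,590.35; ending inventory = $12,944.65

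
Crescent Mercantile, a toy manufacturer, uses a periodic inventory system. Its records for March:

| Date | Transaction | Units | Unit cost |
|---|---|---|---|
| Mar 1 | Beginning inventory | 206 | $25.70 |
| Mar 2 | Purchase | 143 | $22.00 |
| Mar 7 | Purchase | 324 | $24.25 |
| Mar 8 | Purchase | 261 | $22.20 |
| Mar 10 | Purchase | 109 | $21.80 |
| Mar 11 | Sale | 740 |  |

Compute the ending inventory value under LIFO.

Mar 11, 740 sold [LIFO — newest first]: 109 @ $21.80 + 261 @ $22.20 + 324 @ $24.25 + 46 @ $22.00 = $17,039.40
Ending inventory: 206 @ $25.70 + 97 @ $22.00 = $7,428.20

Ending inventory = $7,428.20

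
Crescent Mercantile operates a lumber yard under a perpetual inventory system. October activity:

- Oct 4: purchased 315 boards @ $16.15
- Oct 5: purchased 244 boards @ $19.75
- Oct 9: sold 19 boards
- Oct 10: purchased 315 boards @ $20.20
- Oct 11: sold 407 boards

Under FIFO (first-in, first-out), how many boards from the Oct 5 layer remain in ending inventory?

Oct 9, 19 sold [FIFO — oldest first]: 19 @ $16.15 = $306.85
Oct 11, 407 sold [FIFO — oldest first]: 296 @ $16.15 + 111 @ $19.75 = $6,972.65
Total COGS = $306.85 + $6,972.65 = $7,279.50
Ending inventory: 133 @ $19.75 + 315 @ $20.20 = $8,989.75
Check: goods available $16,269.25 = COGS $7,279.50 + ending $8,989.75

133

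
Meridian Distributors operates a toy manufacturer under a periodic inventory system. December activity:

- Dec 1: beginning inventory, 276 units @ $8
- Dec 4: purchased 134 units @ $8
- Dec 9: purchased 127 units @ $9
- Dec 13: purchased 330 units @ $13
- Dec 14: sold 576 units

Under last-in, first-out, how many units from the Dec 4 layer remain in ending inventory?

Dec 14, 576 sold [LIFO — newest first]: 330 @ $13 + 127 @ $9 + 119 @ $8 = $6,385
Ending inventory: 276 @ $8 + 15 @ $8 = $2,328
Check: goods available $8,713 = COGS $6,385 + ending $2,328

15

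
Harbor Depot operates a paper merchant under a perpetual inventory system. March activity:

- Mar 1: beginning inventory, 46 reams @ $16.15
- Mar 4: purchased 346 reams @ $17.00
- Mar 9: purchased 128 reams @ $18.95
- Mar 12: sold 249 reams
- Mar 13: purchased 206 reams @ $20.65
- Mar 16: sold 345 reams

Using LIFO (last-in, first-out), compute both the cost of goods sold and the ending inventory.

COGS = $11,099.50; ending inventory = $2,204.90

Mar 12, 249 sold [LIFO — newest first]: 128 @ $18.95 + 121 @ $17.00 = $4,482.60
Mar 16, 345 sold [LIFO — newest first]: 206 @ $20.65 + 139 @ $17.00 = $6,616.90
Total COGS = $4,482.60 + $6,616.90 = $11,099.50
Ending inventory: 46 @ $16.15 + 86 @ $17.00 = $2,204.90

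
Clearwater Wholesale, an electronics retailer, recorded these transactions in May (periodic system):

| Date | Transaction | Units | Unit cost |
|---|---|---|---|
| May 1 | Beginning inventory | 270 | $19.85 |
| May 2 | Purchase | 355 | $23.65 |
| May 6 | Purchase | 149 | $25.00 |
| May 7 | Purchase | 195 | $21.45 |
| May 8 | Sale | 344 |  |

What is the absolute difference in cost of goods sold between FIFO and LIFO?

FIFO COGS: 270 @ $19.85 + 74 @ $23.65 = $7,109.60
LIFO COGS: 195 @ $21.45 + 149 @ $25.00 = $7,907.75
Difference = |$7,109.60 − $7,907.75| = $798.15

$798.15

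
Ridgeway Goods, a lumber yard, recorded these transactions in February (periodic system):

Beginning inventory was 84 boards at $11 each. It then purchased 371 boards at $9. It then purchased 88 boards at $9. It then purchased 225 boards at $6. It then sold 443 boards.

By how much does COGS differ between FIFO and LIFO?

$843

FIFO COGS: 84 @ $11 + 359 @ $9 = $4,155
LIFO COGS: 225 @ $6 + 88 @ $9 + 130 @ $9 = $3,312
Difference = |$4,155 − $3,312| = $843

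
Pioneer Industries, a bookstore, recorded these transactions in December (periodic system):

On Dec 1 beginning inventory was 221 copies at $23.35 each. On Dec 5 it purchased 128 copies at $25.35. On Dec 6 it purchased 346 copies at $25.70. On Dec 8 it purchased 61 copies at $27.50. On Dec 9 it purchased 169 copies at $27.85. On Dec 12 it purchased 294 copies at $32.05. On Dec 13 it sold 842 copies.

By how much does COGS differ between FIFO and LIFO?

$2,609.50

FIFO COGS: 221 @ $23.35 + 128 @ $25.35 + 346 @ $25.70 + 61 @ $27.50 + 86 @ $27.85 = $21,369.95
LIFO COGS: 294 @ $32.05 + 169 @ $27.85 + 61 @ $27.50 + 318 @ $25.70 = $23,979.45
Difference = |$21,369.95 − $23,979.45| = $2,609.50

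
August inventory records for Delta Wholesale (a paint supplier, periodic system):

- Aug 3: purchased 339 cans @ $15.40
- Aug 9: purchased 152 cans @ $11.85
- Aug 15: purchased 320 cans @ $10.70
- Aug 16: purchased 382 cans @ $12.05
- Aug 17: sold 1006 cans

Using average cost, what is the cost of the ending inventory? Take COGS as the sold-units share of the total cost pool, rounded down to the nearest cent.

Ending inventory = $2,358.89

Aug 17, sell 1006: 1006/1193 × $15,048.90 → $12,690.01
Ending inventory (cost pool remaining) = $2,358.89
Check: goods available $15,048.90 = COGS $12,690.01 + ending $2,358.89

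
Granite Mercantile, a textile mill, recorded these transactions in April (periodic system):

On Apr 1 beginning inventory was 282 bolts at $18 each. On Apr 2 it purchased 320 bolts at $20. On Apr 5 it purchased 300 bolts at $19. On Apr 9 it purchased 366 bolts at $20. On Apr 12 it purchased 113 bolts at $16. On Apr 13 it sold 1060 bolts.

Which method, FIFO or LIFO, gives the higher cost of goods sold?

FIFO COGS: 282 @ $18 + 320 @ $20 + 300 @ $19 + 158 @ $20 = $20,336
LIFO COGS: 113 @ $16 + 366 @ $20 + 300 @ $19 + 281 @ $20 = $20,448

LIFO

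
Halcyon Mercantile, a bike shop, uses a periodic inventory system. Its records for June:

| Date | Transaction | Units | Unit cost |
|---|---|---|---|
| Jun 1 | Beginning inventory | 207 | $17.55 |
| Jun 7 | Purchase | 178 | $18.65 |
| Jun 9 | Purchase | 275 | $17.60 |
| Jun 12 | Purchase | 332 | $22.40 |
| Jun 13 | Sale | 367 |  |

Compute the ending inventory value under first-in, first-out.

Ending inventory = $12,612.50

Jun 13, 367 sold [FIFO — oldest first]: 207 @ $17.55 + 160 @ $18.65 = $6,616.85
Ending inventory: 18 @ $18.65 + 275 @ $17.60 + 332 @ $22.40 = $12,612.50
Check: goods available $19,229.35 = COGS $6,616.85 + ending $12,612.50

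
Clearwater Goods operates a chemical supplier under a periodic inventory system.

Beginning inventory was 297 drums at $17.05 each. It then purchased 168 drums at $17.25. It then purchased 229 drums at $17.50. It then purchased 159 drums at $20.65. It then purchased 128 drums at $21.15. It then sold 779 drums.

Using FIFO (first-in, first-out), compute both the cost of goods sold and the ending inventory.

COGS = $13,724.60; ending inventory = $4,235.30

Sale 1 (779) [FIFO — oldest first]: 297 @ $17.05 + 168 @ $17.25 + 229 @ $17.50 + 85 @ $20.65 = $13,724.60
Ending inventory: 74 @ $20.65 + 128 @ $21.15 = $4,235.30
Check: goods available $17,959.90 = COGS $13,724.60 + ending $4,235.30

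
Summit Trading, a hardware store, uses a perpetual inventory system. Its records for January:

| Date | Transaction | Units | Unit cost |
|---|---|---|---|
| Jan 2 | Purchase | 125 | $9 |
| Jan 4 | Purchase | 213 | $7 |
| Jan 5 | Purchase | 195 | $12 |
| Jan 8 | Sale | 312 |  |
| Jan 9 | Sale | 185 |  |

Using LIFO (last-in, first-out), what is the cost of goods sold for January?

Jan 8, 312 sold [LIFO — newest first]: 195 @ $12 + 117 @ $7 = $3,159
Jan 9, 185 sold [LIFO — newest first]: 96 @ $7 + 89 @ $9 = $1,473
Total COGS = $3,159 + $1,473 = $4,632
Ending inventory: 36 @ $9 = $324

COGS = $4,632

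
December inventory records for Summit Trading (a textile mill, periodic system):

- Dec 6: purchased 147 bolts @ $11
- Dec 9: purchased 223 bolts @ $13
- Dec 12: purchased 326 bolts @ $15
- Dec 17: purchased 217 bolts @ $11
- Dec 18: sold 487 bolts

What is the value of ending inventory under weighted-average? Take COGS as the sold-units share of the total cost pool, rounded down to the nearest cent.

Ending inventory = $5,502.54

Dec 18, sell 487: 487/913 × $11,793.00 → $6,290.46
Ending inventory (cost pool remaining) = $5,502.54
Check: goods available $11,793.00 = COGS $6,290.46 + ending $5,502.54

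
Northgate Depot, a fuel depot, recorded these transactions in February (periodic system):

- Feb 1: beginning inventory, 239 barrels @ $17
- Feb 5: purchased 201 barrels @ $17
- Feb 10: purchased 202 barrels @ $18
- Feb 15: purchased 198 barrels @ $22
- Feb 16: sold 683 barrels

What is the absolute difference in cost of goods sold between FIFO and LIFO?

$785

FIFO COGS: 239 @ $17 + 201 @ $17 + 202 @ $18 + 41 @ $22 = $12,018
LIFO COGS: 198 @ $22 + 202 @ $18 + 201 @ $17 + 82 @ $17 = $12,803
Difference = |$12,018 − $12,803| = $785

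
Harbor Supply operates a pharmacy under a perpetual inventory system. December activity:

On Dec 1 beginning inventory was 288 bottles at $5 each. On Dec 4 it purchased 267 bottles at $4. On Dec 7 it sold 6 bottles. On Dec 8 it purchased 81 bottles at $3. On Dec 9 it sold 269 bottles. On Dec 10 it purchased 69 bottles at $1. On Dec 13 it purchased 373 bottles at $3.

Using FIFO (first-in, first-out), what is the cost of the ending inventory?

Dec 7, 6 sold [FIFO — oldest first]: 6 @ $5 = $30
Dec 9, 269 sold [FIFO — oldest first]: 269 @ $5 = $1,345
Total COGS = $30 + $1,345 = $1,375
Ending inventory: 13 @ $5 + 267 @ $4 + 81 @ $3 + 69 @ $1 + 373 @ $3 = $2,564
Check: goods available $3,939 = COGS $1,375 + ending $2,564

Ending inventory = $2,564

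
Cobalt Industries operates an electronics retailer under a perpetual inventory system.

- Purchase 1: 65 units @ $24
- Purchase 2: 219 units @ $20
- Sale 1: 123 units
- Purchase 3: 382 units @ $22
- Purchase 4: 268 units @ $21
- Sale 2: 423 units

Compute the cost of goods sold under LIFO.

COGS = $11,498

Sale 1 (123) [LIFO — newest first]: 123 @ $20 = $2,460
Sale 2 (423) [LIFO — newest first]: 268 @ $21 + 155 @ $22 = $9,038
Total COGS = $2,460 + $9,038 = $11,498
Ending inventory: 65 @ $24 + 96 @ $20 + 227 @ $22 = $8,474
Check: goods available $19,972 = COGS $11,498 + ending $8,474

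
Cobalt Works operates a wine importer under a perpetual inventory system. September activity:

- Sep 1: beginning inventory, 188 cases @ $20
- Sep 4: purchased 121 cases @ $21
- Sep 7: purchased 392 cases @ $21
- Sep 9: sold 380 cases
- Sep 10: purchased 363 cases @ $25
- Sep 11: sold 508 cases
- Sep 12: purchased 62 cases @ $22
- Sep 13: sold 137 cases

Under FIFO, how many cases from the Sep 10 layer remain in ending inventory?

39

Sep 9, 380 sold [FIFO — oldest first]: 188 @ $20 + 121 @ $21 + 71 @ $21 = $7,792
Sep 11, 508 sold [FIFO — oldest first]: 321 @ $21 + 187 @ $25 = $11,416
Sep 13, 137 sold [FIFO — oldest first]: 137 @ $25 = $3,425
Total COGS = $7,792 + $11,416 + $3,425 = $22,633
Ending inventory: 39 @ $25 + 62 @ $22 = $2,339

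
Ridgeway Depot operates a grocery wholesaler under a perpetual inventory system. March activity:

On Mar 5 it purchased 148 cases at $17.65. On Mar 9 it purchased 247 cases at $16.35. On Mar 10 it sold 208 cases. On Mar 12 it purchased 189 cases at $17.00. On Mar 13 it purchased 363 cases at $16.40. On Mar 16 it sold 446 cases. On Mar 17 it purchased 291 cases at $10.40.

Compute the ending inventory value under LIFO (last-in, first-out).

Mar 10, 208 sold [LIFO — newest first]: 208 @ $16.35 = $3,400.80
Mar 16, 446 sold [LIFO — newest first]: 363 @ $16.40 + 83 @ $17.00 = $7,364.20
Total COGS = $3,400.80 + $7,364.20 = $10,765.00
Ending inventory: 148 @ $17.65 + 39 @ $16.35 + 106 @ $17.00 + 291 @ $10.40 = $8,078.25
Check: goods available $18,843.25 = COGS $10,765.00 + ending $8,078.25

Ending inventory = $8,078.25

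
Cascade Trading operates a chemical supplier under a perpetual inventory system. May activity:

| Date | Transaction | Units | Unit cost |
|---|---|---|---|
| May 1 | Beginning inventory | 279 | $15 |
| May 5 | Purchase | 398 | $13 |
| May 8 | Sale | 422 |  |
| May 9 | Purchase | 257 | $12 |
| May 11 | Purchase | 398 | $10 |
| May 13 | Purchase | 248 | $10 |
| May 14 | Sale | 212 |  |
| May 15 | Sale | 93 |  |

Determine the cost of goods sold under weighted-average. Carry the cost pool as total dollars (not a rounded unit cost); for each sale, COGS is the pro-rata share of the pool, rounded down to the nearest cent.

After May 1: 279 on hand, pool $4,185.00 (≈ $15.0000 each)
After May 5: 677 on hand, pool $9,359.00 (≈ $13.8242 each)
May 8, sell 422: 422/677 × $9,359.00 → $5,833.82
After May 9: 512 on hand, pool $6,609.18 (≈ $12.9086 each)
After May 11: 910 on hand, pool $10,589.18 (≈ $11.6365 each)
After May 13: 1158 on hand, pool $13,069.18 (≈ $11.2860 each)
May 14, sell 212: 212/1158 × $13,069.18 → $2,392.63
May 15, sell 93: 93/946 × $10,676.55 → $1,049.59
Total COGS = $5,833.82 + $2,392.63 + $1,049.59 = $9,276.04
Ending inventory (cost pool remaining) = $9,626.96
Check: goods available $18,903.00 = COGS $9,276.04 + ending $9,626.96

COGS = $9,276.04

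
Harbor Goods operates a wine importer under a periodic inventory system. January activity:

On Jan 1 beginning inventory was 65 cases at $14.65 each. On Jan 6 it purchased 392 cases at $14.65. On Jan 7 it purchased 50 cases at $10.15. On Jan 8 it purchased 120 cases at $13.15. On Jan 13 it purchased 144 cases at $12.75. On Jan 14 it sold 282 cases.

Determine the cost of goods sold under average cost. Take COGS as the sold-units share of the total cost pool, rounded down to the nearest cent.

Jan 14, sell 282: 282/771 × $10,616.55 → $3,883.09
Ending inventory (cost pool remaining) = $6,733.46
Check: goods available $10,616.55 = COGS $3,883.09 + ending $6,733.46

COGS = $3,883.09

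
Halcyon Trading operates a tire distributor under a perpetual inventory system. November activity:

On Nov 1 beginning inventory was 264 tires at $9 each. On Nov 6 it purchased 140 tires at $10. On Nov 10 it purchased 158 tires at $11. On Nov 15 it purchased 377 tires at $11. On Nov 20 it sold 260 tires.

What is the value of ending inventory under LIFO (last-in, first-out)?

Ending inventory = $6,801

Nov 20, 260 sold [LIFO — newest first]: 260 @ $11 = $2,860
Ending inventory: 264 @ $9 + 140 @ $10 + 158 @ $11 + 117 @ $11 = $6,801
Check: goods available $9,661 = COGS $2,860 + ending $6,801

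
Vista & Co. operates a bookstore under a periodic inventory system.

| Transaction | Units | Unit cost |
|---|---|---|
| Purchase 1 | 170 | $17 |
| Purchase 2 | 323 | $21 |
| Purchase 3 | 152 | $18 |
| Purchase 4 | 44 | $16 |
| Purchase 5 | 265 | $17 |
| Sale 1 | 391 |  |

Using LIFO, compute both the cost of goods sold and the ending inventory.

Sale 1 (391) [LIFO — newest first]: 265 @ $17 + 44 @ $16 + 82 @ $18 = $6,685
Ending inventory: 170 @ $17 + 323 @ $21 + 70 @ $18 = $10,933

COGS = $6,685; ending inventory = $10,933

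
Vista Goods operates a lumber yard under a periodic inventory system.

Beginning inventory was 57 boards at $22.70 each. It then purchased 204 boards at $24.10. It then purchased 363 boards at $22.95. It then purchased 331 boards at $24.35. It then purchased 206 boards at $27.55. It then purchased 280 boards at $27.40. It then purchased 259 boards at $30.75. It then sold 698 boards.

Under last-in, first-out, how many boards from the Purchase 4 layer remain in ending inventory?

Sale 1 (698) [LIFO — newest first]: 259 @ $30.75 + 280 @ $27.40 + 159 @ $27.55 = $20,016.70
Ending inventory: 57 @ $22.70 + 204 @ $24.10 + 363 @ $22.95 + 331 @ $24.35 + 47 @ $27.55 = $23,895.85

47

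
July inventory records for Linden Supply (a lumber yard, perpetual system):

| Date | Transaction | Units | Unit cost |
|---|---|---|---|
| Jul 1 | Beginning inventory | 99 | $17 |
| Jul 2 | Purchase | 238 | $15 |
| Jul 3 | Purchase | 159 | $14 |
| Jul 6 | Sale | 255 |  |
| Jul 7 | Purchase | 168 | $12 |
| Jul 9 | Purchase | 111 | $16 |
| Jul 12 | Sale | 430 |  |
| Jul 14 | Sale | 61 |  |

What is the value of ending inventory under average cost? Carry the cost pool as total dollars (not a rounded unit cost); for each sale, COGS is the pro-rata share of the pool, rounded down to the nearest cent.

Ending inventory = $414.15

After Jul 1: 99 on hand, pool $1,683.00 (≈ $17.0000 each)
After Jul 2: 337 on hand, pool $5,253.00 (≈ $15.5875 each)
After Jul 3: 496 on hand, pool $7,479.00 (≈ $15.0786 each)
Jul 6, sell 255: 255/496 × $7,479.00 → $3,845.05
After Jul 7: 409 on hand, pool $5,649.95 (≈ $13.8141 each)
After Jul 9: 520 on hand, pool $7,425.95 (≈ $14.2807 each)
Jul 12, sell 430: 430/520 × $7,425.95 → $6,140.68
Jul 14, sell 61: 61/90 × $1,285.27 → $871.12
Total COGS = $3,845.05 + $6,140.68 + $871.12 = $10,856.85
Ending inventory (cost pool remaining) = $414.15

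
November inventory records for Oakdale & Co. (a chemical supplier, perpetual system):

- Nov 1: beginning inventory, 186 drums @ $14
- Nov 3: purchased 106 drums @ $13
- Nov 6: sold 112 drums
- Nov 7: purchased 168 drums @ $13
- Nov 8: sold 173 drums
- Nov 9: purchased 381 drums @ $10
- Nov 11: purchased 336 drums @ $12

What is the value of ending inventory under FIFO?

Ending inventory = $10,117

Nov 6, 112 sold [FIFO — oldest first]: 112 @ $14 = $1,568
Nov 8, 173 sold [FIFO — oldest first]: 74 @ $14 + 99 @ $13 = $2,323
Total COGS = $1,568 + $2,323 = $3,891
Ending inventory: 7 @ $13 + 168 @ $13 + 381 @ $10 + 336 @ $12 = $10,117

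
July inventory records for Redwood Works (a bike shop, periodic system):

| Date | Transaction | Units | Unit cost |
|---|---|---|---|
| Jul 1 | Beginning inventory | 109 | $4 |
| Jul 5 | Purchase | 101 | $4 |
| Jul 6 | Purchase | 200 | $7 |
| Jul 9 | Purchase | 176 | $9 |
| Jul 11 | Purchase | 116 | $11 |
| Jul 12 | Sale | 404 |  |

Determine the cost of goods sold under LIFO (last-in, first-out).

COGS = $3,644

Jul 12, 404 sold [LIFO — newest first]: 116 @ $11 + 176 @ $9 + 112 @ $7 = $3,644
Ending inventory: 109 @ $4 + 101 @ $4 + 88 @ $7 = $1,456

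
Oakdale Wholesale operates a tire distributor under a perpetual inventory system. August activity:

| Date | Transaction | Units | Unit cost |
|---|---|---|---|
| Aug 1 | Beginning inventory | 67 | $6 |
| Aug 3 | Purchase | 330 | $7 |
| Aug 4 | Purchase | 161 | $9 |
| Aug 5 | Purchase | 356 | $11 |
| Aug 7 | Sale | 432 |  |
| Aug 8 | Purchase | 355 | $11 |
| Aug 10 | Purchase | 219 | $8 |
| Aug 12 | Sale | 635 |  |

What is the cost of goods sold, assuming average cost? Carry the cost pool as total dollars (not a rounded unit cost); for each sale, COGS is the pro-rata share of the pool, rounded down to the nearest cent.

After Aug 1: 67 on hand, pool $402.00 (≈ $6.0000 each)
After Aug 3: 397 on hand, pool $2,712.00 (≈ $6.8312 each)
After Aug 4: 558 on hand, pool $4,161.00 (≈ $7.4570 each)
After Aug 5: 914 on hand, pool $8,077.00 (≈ $8.8370 each)
Aug 7, sell 432: 432/914 × $8,077.00 → $3,817.57
After Aug 8: 837 on hand, pool $8,164.43 (≈ $9.7544 each)
After Aug 10: 1056 on hand, pool $9,916.43 (≈ $9.3906 each)
Aug 12, sell 635: 635/1056 × $9,916.43 → $5,963.00
Total COGS = $3,817.57 + $5,963.00 = $9,780.57
Ending inventory (cost pool remaining) = $3,953.43

COGS = $9,780.57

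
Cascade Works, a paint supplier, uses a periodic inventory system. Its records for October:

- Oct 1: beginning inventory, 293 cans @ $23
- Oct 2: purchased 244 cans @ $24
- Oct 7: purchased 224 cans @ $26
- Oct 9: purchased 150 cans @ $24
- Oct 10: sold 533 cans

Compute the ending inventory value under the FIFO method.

Ending inventory = $9,520

Oct 10, 533 sold [FIFO — oldest first]: 293 @ $23 + 240 @ $24 = $12,499
Ending inventory: 4 @ $24 + 224 @ $26 + 150 @ $24 = $9,520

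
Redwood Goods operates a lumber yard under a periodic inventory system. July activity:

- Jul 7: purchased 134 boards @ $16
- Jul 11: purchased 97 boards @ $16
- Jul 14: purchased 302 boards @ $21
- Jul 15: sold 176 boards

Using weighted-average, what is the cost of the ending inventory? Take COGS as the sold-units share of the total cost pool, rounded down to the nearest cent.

Jul 15, sell 176: 176/533 × $10,038.00 → $3,314.61
Ending inventory (cost pool remaining) = $6,723.39

Ending inventory = $6,723.39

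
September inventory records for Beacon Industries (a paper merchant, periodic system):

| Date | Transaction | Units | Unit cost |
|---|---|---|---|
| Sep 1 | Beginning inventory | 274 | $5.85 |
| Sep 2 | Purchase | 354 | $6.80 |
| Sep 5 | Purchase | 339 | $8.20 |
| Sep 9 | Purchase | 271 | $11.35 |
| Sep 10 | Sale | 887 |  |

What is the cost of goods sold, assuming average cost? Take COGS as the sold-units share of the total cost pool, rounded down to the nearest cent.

Sep 10, sell 887: 887/1238 × $9,865.75 → $7,068.59
Ending inventory (cost pool remaining) = $2,797.16

COGS = $7,068.59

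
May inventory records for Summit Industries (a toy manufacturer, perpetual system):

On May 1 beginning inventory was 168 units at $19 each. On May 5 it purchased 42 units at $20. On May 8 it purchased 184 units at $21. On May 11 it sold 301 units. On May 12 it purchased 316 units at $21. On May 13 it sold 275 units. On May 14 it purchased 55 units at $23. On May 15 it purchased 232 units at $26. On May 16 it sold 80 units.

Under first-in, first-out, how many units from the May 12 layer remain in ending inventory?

May 11, 301 sold [FIFO — oldest first]: 168 @ $19 + 42 @ $20 + 91 @ $21 = $5,943
May 13, 275 sold [FIFO — oldest first]: 93 @ $21 + 182 @ $21 = $5,775
May 16, 80 sold [FIFO — oldest first]: 80 @ $21 = $1,680
Total COGS = $5,943 + $5,775 + $1,680 = $13,398
Ending inventory: 54 @ $21 + 55 @ $23 + 232 @ $26 = $8,431

54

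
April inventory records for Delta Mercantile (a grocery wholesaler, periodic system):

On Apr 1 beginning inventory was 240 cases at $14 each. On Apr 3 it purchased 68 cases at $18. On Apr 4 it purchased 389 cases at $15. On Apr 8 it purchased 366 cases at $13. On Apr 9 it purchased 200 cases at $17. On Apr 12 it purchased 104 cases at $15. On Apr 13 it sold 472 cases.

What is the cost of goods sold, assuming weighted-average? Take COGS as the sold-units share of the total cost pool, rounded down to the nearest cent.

Apr 13, sell 472: 472/1367 × $20,137.00 → $6,952.93
Ending inventory (cost pool remaining) = $13,184.07

COGS = $6,952.93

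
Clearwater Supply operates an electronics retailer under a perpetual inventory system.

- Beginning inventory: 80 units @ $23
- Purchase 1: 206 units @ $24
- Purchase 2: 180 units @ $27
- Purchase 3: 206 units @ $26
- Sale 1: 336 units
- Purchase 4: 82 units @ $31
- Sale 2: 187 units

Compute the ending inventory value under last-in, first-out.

Ending inventory = $5,464

Sale 1 (336) [LIFO — newest first]: 206 @ $26 + 130 @ $27 = $8,866
Sale 2 (187) [LIFO — newest first]: 82 @ $31 + 50 @ $27 + 55 @ $24 = $5,212
Total COGS = $8,866 + $5,212 = $14,078
Ending inventory: 80 @ $23 + 151 @ $24 = $5,464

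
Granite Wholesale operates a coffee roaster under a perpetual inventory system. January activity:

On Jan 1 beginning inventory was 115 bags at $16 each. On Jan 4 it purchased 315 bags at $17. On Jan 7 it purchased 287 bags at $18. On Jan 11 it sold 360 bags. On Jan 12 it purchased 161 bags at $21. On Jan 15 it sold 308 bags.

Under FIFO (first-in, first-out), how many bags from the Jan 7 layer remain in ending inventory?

49

Jan 11, 360 sold [FIFO — oldest first]: 115 @ $16 + 245 @ $17 = $6,005
Jan 15, 308 sold [FIFO — oldest first]: 70 @ $17 + 238 @ $18 = $5,474
Total COGS = $6,005 + $5,474 = $11,479
Ending inventory: 49 @ $18 + 161 @ $21 = $4,263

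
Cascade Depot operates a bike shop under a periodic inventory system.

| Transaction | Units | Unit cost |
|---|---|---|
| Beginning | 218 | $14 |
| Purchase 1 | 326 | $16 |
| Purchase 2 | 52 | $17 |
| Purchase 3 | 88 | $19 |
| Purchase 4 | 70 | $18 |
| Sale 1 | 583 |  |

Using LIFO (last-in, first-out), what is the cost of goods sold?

COGS = $9,690

Sale 1 (583) [LIFO — newest first]: 70 @ $18 + 88 @ $19 + 52 @ $17 + 326 @ $16 + 47 @ $14 = $9,690
Ending inventory: 171 @ $14 = $2,394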